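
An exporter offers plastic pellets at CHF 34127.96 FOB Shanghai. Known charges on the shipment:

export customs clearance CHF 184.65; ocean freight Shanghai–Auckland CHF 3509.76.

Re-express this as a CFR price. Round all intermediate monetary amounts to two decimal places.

CFR price: CHF 37637.72

Not relevant to the conversion: export clearance — on the seller under both FOB and CFR; already in the FOB price and stays in the CFR price.
From FOB to CFR, the seller additionally bears: freight.
CFR price = 34127.96 + 3509.76 = 37637.72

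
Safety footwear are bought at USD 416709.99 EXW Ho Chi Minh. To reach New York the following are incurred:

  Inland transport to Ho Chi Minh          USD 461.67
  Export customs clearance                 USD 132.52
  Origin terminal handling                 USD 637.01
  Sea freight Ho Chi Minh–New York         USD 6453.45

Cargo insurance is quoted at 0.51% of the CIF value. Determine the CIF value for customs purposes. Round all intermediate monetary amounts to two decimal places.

Let C be the CIF value. C = EXW price + pre-shipment costs + freight + 0.51% × C
C − 0.51% × C = 416709.99 + 461.67 + 132.52 + 637.01 + 6453.45
0.9949 × C = 424394.64
C = 424394.64 / 0.9949 = 426570.15
Insurance premium = 0.51% × 426570.15 = 2175.51

CIF value: USD 426570.15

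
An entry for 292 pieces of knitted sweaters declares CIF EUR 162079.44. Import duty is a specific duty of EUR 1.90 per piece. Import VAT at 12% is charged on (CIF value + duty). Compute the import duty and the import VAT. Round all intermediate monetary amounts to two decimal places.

Import duty: EUR 554.80; import VAT: EUR 19516.11

Import duty = 292 × 1.90 = 554.80
VAT base = CIF + duty = 162079.44 + 554.80 = 162634.24
Import VAT = 162634.24 × 12% = 19516.11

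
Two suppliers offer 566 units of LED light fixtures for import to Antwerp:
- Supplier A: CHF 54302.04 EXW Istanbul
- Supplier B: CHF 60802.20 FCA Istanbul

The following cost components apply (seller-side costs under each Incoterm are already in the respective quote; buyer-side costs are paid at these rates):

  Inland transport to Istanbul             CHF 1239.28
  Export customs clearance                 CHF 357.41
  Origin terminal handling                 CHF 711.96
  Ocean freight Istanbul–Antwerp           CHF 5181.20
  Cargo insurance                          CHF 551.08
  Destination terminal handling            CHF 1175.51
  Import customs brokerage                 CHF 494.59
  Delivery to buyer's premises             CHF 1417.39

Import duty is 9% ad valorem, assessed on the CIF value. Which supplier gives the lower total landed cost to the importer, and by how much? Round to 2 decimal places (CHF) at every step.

Supplier A is cheaper by CHF 5344.78

Supplier A (EXW):
CIF value = EXW price + inland to port + export clearance + origin terminal + freight + insurance = 54302.04 + 1239.28 + 357.41 + 711.96 + 5181.20 + 551.08 = 62342.97
Import duty = 62342.97 × 9% = 5610.87
Buyer bears (A): 1239.28 + 357.41 + 711.96 + 5181.20 + 551.08 + 1175.51 + 494.59 + 1417.39 = 11128.42
Landed cost (A) = invoice 54302.04 + 11128.42 + duty 5610.87 = 71041.33
Supplier B (FCA):
CIF value = FCA price + origin terminal + freight + insurance = 60802.20 + 711.96 + 5181.20 + 551.08 = 67246.44
Import duty = 67246.44 × 9% = 6052.18
Buyer bears (B): 711.96 + 5181.20 + 551.08 + 1175.51 + 494.59 + 1417.39 = 9531.73
Landed cost (B) = invoice 60802.20 + 9531.73 + duty 6052.18 = 76386.11
Difference = |71041.33 − 76386.11| = 5344.78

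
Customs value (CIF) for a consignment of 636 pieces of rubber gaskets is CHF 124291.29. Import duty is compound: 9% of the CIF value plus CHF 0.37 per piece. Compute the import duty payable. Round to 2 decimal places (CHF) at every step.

Import duty: CHF 11421.54

Ad valorem component: 124291.29 × 9% = 11186.22
Specific component: 636 × 0.37 = 235.32
Import duty = 11186.22 + 235.32 = 11421.54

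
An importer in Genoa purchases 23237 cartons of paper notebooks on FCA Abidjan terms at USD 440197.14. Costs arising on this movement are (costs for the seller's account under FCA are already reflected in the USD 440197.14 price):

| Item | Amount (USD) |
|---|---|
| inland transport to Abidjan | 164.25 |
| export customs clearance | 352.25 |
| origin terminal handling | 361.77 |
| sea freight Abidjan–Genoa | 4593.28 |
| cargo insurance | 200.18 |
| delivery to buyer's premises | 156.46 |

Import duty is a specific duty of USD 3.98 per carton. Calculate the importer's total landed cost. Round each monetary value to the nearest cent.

Total landed cost: USD 537992.09

FCA: the seller delivers export-cleared goods to the carrier; the buyer bears costs from that point.
Already in the invoice (seller's account under FCA): inland to port, export clearance — exclude.
CIF value = FCA price + origin terminal + freight + insurance = 440197.14 + 361.77 + 4593.28 + 200.18 = 445352.37
Import duty = 23237 × 3.98 = 92483.26
Buyer bears: origin terminal 361.77 + freight 4593.28 + insurance 200.18 + delivery 156.46 + duty 92483.26 = 97794.95
Landed cost = invoice 440197.14 + 97794.95 = 537992.09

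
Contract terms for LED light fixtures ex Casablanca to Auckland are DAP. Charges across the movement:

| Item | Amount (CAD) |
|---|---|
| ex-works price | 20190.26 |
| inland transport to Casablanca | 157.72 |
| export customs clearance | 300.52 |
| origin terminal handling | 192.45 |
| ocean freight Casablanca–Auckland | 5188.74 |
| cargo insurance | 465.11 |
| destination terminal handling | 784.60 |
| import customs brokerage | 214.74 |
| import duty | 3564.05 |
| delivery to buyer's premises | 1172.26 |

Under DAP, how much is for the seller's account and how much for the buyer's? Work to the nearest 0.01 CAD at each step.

DAP: the seller bears all costs to the named destination except import duty and clearance.
Seller's account: goods 20190.26 + inland to port 157.72 + export clearance 300.52 + origin terminal 192.45 + freight 5188.74 + insurance 465.11 + destination terminal 784.60 + delivery 1172.26 = 28451.66
Buyer's account: brokerage 214.74 + duty 3564.05 = 3778.79

Seller: CAD 28451.66; buyer: CAD 3778.79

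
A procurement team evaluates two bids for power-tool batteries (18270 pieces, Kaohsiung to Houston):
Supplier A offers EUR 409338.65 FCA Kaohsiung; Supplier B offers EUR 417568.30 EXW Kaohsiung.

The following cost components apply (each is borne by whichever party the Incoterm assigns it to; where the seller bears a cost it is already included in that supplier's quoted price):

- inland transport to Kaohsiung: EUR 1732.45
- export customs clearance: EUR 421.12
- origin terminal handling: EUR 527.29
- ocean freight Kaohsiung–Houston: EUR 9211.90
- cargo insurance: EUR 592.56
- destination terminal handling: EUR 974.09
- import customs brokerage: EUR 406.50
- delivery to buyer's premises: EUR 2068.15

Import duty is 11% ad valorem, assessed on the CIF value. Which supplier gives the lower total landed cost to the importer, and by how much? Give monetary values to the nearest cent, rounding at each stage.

Supplier A is cheaper by EUR 11525.38

Supplier A (FCA):
CIF value = FCA price + origin terminal + freight + insurance = 409338.65 + 527.29 + 9211.90 + 592.56 = 419670.40
Import duty = 419670.40 × 11% = 46163.74
Buyer bears (A): 527.29 + 9211.90 + 592.56 + 974.09 + 406.50 + 2068.15 = 13780.49
Landed cost (A) = invoice 409338.65 + 13780.49 + duty 46163.74 = 469282.88
Supplier B (EXW):
CIF value = EXW price + inland to port + export clearance + origin terminal + freight + insurance = 417568.30 + 1732.45 + 421.12 + 527.29 + 9211.90 + 592.56 = 430053.62
Import duty = 430053.62 × 11% = 47305.90
Buyer bears (B): 1732.45 + 421.12 + 527.29 + 9211.90 + 592.56 + 974.09 + 406.50 + 2068.15 = 15934.06
Landed cost (B) = invoice 417568.30 + 15934.06 + duty 47305.90 = 480808.26
Difference = |469282.88 − 480808.26| = 11525.38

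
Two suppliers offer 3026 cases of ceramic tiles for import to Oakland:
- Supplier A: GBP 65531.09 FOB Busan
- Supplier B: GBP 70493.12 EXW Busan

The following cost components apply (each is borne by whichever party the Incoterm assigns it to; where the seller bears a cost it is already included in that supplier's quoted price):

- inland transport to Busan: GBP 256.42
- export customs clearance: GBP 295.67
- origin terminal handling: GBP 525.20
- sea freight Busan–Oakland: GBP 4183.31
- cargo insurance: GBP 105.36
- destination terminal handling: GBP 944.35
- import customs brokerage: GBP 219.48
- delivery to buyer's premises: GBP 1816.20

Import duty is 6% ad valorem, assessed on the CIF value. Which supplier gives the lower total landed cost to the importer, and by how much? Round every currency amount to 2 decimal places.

Supplier A is cheaper by GBP 6401.67

Supplier A (FOB):
CIF value = FOB price + freight + insurance = 65531.09 + 4183.31 + 105.36 = 69819.76
Import duty = 69819.76 × 6% = 4189.19
Buyer bears (A): 4183.31 + 105.36 + 944.35 + 219.48 + 1816.20 = 7268.70
Landed cost (A) = invoice 65531.09 + 7268.70 + duty 4189.19 = 76988.98
Supplier B (EXW):
CIF value = EXW price + inland to port + export clearance + origin terminal + freight + insurance = 70493.12 + 256.42 + 295.67 + 525.20 + 4183.31 + 105.36 = 75859.08
Import duty = 75859.08 × 6% = 4551.54
Buyer bears (B): 256.42 + 295.67 + 525.20 + 4183.31 + 105.36 + 944.35 + 219.48 + 1816.20 = 8345.99
Landed cost (B) = invoice 70493.12 + 8345.99 + duty 4551.54 = 83390.65
Difference = |76988.98 − 83390.65| = 6401.67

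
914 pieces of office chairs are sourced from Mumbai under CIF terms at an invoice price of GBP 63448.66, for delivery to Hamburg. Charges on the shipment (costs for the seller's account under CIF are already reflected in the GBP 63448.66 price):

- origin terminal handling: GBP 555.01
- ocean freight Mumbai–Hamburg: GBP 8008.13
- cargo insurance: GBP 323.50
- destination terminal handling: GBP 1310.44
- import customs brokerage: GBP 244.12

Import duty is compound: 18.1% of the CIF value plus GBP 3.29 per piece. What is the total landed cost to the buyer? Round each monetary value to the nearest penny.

Total landed cost: GBP 79494.49

CIF: the seller pays costs through ocean freight and marine insurance to the destination port.
Already in the invoice (seller's account under CIF): origin terminal, freight, insurance — exclude.
The CIF price already equals the CIF value: 63448.66
Ad valorem component: 63448.66 × 18.1% = 11484.21
Specific component: 914 × 3.29 = 3007.06
Import duty = 11484.21 + 3007.06 = 14491.27
Buyer bears: destination terminal 1310.44 + brokerage 244.12 + duty 14491.27 = 16045.83
Landed cost = invoice 63448.66 + 16045.83 = 79494.49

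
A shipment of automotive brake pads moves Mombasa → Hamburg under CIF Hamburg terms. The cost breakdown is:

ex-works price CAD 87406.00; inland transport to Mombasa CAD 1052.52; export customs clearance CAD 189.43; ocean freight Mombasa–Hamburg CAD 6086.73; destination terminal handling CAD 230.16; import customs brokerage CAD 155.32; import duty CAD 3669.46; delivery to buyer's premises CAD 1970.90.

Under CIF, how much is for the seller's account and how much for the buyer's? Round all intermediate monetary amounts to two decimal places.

Seller: CAD 94734.68; buyer: CAD 6025.84

CIF: the seller pays costs through ocean freight and marine insurance to the destination port.
Seller's account: goods 87406.00 + inland to port 1052.52 + export clearance 189.43 + freight 6086.73 = 94734.68
Buyer's account: destination terminal 230.16 + brokerage 155.32 + duty 3669.46 + delivery 1970.90 = 6025.84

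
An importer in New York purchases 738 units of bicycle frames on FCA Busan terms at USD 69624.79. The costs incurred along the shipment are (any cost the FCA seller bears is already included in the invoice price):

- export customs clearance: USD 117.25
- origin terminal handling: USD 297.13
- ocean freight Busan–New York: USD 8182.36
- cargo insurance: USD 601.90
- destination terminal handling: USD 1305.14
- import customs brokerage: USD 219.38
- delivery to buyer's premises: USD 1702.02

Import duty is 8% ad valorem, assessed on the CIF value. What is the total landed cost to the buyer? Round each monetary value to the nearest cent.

Total landed cost: USD 88229.21

FCA: the seller delivers export-cleared goods to the carrier; the buyer bears costs from that point.
Already in the invoice (seller's account under FCA): export clearance — exclude.
CIF value = FCA price + origin terminal + freight + insurance = 69624.79 + 297.13 + 8182.36 + 601.90 = 78706.18
Import duty = 78706.18 × 8% = 6296.49
Buyer bears: origin terminal 297.13 + freight 8182.36 + insurance 601.90 + destination terminal 1305.14 + brokerage 219.38 + delivery 1702.02 + duty 6296.49 = 18604.42
Landed cost = invoice 69624.79 + 18604.42 = 88229.21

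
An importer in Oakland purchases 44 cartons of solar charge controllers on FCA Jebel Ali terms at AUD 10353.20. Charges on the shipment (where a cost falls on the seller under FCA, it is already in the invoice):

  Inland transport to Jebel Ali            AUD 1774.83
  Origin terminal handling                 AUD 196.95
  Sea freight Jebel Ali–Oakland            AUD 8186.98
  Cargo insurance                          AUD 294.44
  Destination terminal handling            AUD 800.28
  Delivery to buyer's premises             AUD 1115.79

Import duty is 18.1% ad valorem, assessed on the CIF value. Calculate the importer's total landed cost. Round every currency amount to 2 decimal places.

Total landed cost: AUD 24392.35

FCA: the seller delivers export-cleared goods to the carrier; the buyer bears costs from that point.
Already in the invoice (seller's account under FCA): inland to port — exclude.
CIF value = FCA price + origin terminal + freight + insurance = 10353.20 + 196.95 + 8186.98 + 294.44 = 19031.57
Import duty = 19031.57 × 18.1% = 3444.71
Buyer bears: origin terminal 196.95 + freight 8186.98 + insurance 294.44 + destination terminal 800.28 + delivery 1115.79 + duty 3444.71 = 14039.15
Landed cost = invoice 10353.20 + 14039.15 = 24392.35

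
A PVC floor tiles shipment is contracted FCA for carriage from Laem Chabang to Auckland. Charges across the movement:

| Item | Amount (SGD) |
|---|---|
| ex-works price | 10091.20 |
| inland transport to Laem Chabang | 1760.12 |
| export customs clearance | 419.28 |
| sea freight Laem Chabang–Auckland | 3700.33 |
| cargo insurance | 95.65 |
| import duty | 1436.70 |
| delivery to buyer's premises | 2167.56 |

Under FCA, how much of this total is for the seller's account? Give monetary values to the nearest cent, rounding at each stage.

Seller's account: SGD 12270.60

FCA: the seller delivers export-cleared goods to the carrier; the buyer bears costs from that point.
Seller's account: goods 10091.20 + inland to port 1760.12 + export clearance 419.28 = 12270.60
Buyer's account: freight 3700.33 + insurance 95.65 + duty 1436.70 + delivery 2167.56 = 7400.24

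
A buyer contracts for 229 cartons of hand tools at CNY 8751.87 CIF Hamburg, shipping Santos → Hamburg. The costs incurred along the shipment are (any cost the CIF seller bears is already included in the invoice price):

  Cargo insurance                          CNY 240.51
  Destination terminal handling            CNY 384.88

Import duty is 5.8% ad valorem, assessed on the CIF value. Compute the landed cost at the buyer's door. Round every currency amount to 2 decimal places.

Total landed cost: CNY 9644.36

CIF: the seller pays costs through ocean freight and marine insurance to the destination port.
Already in the invoice (seller's account under CIF): insurance — exclude.
The CIF price already equals the CIF value: 8751.87
Import duty = 8751.87 × 5.8% = 507.61
Buyer bears: destination terminal 384.88 + duty 507.61 = 892.49
Landed cost = invoice 8751.87 + 892.49 = 9644.36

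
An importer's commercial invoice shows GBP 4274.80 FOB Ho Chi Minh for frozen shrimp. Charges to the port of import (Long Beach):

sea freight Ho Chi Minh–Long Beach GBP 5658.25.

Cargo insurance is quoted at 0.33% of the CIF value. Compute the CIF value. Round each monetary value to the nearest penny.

Let C be the CIF value. C = FOB price + freight + 0.33% × C
C − 0.33% × C = 4274.80 + 5658.25
0.9967 × C = 9933.05
C = 9933.05 / 0.9967 = 9965.94
Insurance premium = 0.33% × 9965.94 = 32.89

CIF value: GBP 9965.94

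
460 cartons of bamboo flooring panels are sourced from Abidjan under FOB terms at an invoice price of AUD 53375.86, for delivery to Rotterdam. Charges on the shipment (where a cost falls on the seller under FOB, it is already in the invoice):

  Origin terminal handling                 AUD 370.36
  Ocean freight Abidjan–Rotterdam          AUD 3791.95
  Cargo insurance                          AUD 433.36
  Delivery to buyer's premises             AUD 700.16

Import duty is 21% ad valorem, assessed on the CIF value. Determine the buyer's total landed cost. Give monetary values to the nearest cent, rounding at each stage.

Total landed cost: AUD 70397.58

FOB: the seller bears costs until goods are on board at the origin port; the buyer bears freight, insurance and all costs thereafter.
Already in the invoice (seller's account under FOB): origin terminal — exclude.
CIF value = FOB price + freight + insurance = 53375.86 + 3791.95 + 433.36 = 57601.17
Import duty = 57601.17 × 21% = 12096.25
Buyer bears: freight 3791.95 + insurance 433.36 + delivery 700.16 + duty 12096.25 = 17021.72
Landed cost = invoice 53375.86 + 17021.72 = 70397.58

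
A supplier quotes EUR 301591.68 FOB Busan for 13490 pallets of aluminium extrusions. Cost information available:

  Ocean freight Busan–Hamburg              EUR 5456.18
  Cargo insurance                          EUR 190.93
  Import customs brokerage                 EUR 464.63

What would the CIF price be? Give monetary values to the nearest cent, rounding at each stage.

Not relevant to the conversion: brokerage — on the buyer under both terms; not part of either seller's price.
From FOB to CIF, the seller additionally bears: freight, insurance.
CIF price = 301591.68 + 5456.18 + 190.93 = 307238.79

CIF price: EUR 307238.79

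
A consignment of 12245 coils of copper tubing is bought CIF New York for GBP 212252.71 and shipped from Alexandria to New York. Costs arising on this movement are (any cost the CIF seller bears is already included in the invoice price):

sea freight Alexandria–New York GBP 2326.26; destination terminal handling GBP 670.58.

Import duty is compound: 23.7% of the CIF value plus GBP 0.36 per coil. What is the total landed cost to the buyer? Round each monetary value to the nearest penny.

Total landed cost: GBP 267635.38

CIF: the seller pays costs through ocean freight and marine insurance to the destination port.
Already in the invoice (seller's account under CIF): freight — exclude.
The CIF price already equals the CIF value: 212252.71
Ad valorem component: 212252.71 × 23.7% = 50303.89
Specific component: 12245 × 0.36 = 4408.20
Import duty = 50303.89 + 4408.20 = 54712.09
Buyer bears: destination terminal 670.58 + duty 54712.09 = 55382.67
Landed cost = invoice 212252.71 + 55382.67 = 267635.38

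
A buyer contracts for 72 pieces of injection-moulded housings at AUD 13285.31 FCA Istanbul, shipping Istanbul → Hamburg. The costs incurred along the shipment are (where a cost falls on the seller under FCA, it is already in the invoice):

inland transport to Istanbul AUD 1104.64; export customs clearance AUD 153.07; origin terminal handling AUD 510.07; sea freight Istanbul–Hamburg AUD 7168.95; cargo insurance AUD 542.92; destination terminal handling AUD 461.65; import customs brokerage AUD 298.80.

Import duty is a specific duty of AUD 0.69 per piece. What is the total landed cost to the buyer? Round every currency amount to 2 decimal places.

FCA: the seller delivers export-cleared goods to the carrier; the buyer bears costs from that point.
Already in the invoice (seller's account under FCA): inland to port, export clearance — exclude.
CIF value = FCA price + origin terminal + freight + insurance = 13285.31 + 510.07 + 7168.95 + 542.92 = 21507.25
Import duty = 72 × 0.69 = 49.68
Buyer bears: origin terminal 510.07 + freight 7168.95 + insurance 542.92 + destination terminal 461.65 + brokerage 298.80 + duty 49.68 = 9032.07
Landed cost = invoice 13285.31 + 9032.07 = 22317.38

Total landed cost: AUD 22317.38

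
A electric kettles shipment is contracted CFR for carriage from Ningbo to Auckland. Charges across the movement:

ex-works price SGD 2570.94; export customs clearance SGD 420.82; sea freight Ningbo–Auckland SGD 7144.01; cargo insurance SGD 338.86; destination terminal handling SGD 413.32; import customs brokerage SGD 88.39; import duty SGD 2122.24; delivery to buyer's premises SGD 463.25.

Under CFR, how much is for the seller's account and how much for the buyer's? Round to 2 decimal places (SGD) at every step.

Seller: SGD 10135.77; buyer: SGD 3426.06

CFR: the seller pays costs through ocean freight to the destination port, but not insurance.
Seller's account: goods 2570.94 + export clearance 420.82 + freight 7144.01 = 10135.77
Buyer's account: insurance 338.86 + destination terminal 413.32 + brokerage 88.39 + duty 2122.24 + delivery 463.25 = 3426.06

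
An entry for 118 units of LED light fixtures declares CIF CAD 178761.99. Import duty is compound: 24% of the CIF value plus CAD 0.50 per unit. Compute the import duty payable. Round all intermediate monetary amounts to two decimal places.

Import duty: CAD 42961.88

Ad valorem component: 178761.99 × 24% = 42902.88
Specific component: 118 × 0.50 = 59.00
Import duty = 42902.88 + 59.00 = 42961.88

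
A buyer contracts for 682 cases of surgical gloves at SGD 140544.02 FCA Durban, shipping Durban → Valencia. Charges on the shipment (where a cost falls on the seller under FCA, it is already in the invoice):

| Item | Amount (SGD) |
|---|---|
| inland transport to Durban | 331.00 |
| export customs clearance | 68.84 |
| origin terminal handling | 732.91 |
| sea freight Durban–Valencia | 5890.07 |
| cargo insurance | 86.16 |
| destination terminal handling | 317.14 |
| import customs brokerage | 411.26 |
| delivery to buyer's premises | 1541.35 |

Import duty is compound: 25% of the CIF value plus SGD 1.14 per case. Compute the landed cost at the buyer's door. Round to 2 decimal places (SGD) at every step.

Total landed cost: SGD 187113.68

FCA: the seller delivers export-cleared goods to the carrier; the buyer bears costs from that point.
Already in the invoice (seller's account under FCA): inland to port, export clearance — exclude.
CIF value = FCA price + origin terminal + freight + insurance = 140544.02 + 732.91 + 5890.07 + 86.16 = 147253.16
Ad valorem component: 147253.16 × 25% = 36813.29
Specific component: 682 × 1.14 = 777.48
Import duty = 36813.29 + 777.48 = 37590.77
Buyer bears: origin terminal 732.91 + freight 5890.07 + insurance 86.16 + destination terminal 317.14 + brokerage 411.26 + delivery 1541.35 + duty 37590.77 = 46569.66
Landed cost = invoice 140544.02 + 46569.66 = 187113.68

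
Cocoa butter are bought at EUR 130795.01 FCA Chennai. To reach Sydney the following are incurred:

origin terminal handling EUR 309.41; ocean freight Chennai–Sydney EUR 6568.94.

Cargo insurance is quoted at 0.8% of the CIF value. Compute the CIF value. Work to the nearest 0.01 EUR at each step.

Let C be the CIF value. C = FCA price + pre-shipment costs + freight + 0.8% × C
C − 0.8% × C = 130795.01 + 309.41 + 6568.94
0.992 × C = 137673.36
C = 137673.36 / 0.992 = 138783.63
Insurance premium = 0.8% × 138783.63 = 1110.27

CIF value: EUR 138783.63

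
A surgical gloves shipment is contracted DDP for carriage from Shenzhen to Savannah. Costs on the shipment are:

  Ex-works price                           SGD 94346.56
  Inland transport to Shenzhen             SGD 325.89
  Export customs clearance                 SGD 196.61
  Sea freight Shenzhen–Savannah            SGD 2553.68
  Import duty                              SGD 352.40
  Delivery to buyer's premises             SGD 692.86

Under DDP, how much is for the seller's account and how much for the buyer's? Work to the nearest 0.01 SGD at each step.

DDP: the seller bears all costs including import duty.
Seller's account: goods 94346.56 + inland to port 325.89 + export clearance 196.61 + freight 2553.68 + duty 352.40 + delivery 692.86 = 98468.00
Buyer's account: 0.00

Seller: SGD 98468.00; buyer: SGD 0.00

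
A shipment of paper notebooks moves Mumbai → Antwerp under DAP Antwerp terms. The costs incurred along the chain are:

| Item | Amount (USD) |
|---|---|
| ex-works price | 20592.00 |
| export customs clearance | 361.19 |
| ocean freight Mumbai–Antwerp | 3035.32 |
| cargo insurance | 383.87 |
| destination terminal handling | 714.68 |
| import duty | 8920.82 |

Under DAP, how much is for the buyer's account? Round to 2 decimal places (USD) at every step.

DAP: the seller bears all costs to the named destination except import duty and clearance.
Seller's account: goods 20592.00 + export clearance 361.19 + freight 3035.32 + insurance 383.87 + destination terminal 714.68 = 25087.06
Buyer's account: duty 8920.82 = 8920.82

Buyer's account: USD 8920.82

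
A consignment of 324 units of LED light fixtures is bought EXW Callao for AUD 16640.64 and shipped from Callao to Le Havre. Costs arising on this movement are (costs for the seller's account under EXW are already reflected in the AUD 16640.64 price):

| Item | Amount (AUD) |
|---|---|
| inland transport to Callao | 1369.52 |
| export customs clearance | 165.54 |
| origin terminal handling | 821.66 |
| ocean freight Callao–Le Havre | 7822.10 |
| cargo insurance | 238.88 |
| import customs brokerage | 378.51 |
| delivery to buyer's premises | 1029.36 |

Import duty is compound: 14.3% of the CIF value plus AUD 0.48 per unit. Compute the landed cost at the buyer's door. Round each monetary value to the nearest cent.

EXW: the seller makes goods available at their premises; the buyer bears all onward costs.
CIF value = EXW price + inland to port + export clearance + origin terminal + freight + insurance = 16640.64 + 1369.52 + 165.54 + 821.66 + 7822.10 + 238.88 = 27058.34
Ad valorem component: 27058.34 × 14.3% = 3869.34
Specific component: 324 × 0.48 = 155.52
Import duty = 3869.34 + 155.52 = 4024.86
Buyer bears: inland to port 1369.52 + export clearance 165.54 + origin terminal 821.66 + freight 7822.10 + insurance 238.88 + brokerage 378.51 + delivery 1029.36 + duty 4024.86 = 15850.43
Landed cost = invoice 16640.64 + 15850.43 = 32491.07

Total landed cost: AUD 32491.07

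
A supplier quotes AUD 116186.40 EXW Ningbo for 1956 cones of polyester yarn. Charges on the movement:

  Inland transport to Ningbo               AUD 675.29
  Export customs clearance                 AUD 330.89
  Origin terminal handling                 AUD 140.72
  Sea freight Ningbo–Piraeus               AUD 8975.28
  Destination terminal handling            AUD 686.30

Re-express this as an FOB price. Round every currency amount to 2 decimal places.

FOB price: AUD 117333.30

Not relevant to the conversion: destination terminal, freight — on the buyer under both terms; not part of either seller's price.
From EXW to FOB, the seller additionally bears: inland to port, export clearance, origin terminal.
FOB price = 116186.40 + 675.29 + 330.89 + 140.72 = 117333.30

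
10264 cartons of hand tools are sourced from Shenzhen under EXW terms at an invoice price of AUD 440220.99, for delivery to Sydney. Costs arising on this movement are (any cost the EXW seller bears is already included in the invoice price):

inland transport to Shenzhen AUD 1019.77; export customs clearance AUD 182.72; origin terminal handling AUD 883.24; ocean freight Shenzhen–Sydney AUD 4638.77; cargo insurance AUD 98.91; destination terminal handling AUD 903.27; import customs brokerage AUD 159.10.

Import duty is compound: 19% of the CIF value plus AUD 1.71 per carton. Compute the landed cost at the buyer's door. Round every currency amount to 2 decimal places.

Total landed cost: AUD 550596.65

EXW: the seller makes goods available at their premises; the buyer bears all onward costs.
CIF value = EXW price + inland to port + export clearance + origin terminal + freight + insurance = 440220.99 + 1019.77 + 182.72 + 883.24 + 4638.77 + 98.91 = 447044.40
Ad valorem component: 447044.40 × 19% = 84938.44
Specific component: 10264 × 1.71 = 17551.44
Import duty = 84938.44 + 17551.44 = 102489.88
Buyer bears: inland to port 1019.77 + export clearance 182.72 + origin terminal 883.24 + freight 4638.77 + insurance 98.91 + destination terminal 903.27 + brokerage 159.10 + duty 102489.88 = 110375.66
Landed cost = invoice 440220.99 + 110375.66 = 550596.65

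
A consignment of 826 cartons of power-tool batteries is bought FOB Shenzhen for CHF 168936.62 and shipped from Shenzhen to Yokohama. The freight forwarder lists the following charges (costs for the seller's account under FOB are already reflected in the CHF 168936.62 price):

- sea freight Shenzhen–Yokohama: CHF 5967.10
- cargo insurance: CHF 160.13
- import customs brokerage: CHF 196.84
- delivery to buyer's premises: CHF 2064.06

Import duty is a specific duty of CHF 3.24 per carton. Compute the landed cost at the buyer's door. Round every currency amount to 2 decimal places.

Total landed cost: CHF 180000.99

FOB: the seller bears costs until goods are on board at the origin port; the buyer bears freight, insurance and all costs thereafter.
CIF value = FOB price + freight + insurance = 168936.62 + 5967.10 + 160.13 = 175063.85
Import duty = 826 × 3.24 = 2676.24
Buyer bears: freight 5967.10 + insurance 160.13 + brokerage 196.84 + delivery 2064.06 + duty 2676.24 = 11064.37
Landed cost = invoice 168936.62 + 11064.37 = 180000.99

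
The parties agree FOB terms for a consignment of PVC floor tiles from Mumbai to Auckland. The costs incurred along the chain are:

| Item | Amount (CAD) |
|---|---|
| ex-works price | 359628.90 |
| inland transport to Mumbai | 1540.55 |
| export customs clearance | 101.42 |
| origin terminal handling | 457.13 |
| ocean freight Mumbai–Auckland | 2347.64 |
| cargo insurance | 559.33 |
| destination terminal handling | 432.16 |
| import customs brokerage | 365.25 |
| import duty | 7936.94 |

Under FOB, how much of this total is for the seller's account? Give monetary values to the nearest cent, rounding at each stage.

Seller's account: CAD 361728.00

FOB: the seller bears costs until goods are on board at the origin port; the buyer bears freight, insurance and all costs thereafter.
Seller's account: goods 359628.90 + inland to port 1540.55 + export clearance 101.42 + origin terminal 457.13 = 361728.00
Buyer's account: freight 2347.64 + insurance 559.33 + destination terminal 432.16 + brokerage 365.25 + duty 7936.94 = 11641.32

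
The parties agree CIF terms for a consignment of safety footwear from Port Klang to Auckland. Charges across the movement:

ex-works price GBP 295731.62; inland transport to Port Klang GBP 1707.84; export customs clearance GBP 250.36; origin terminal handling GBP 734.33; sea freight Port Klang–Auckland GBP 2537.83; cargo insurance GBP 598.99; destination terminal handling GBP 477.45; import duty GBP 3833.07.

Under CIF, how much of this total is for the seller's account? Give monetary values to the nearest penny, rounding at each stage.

Seller's account: GBP 301560.97

CIF: the seller pays costs through ocean freight and marine insurance to the destination port.
Seller's account: goods 295731.62 + inland to port 1707.84 + export clearance 250.36 + origin terminal 734.33 + freight 2537.83 + insurance 598.99 = 301560.97
Buyer's account: destination terminal 477.45 + duty 3833.07 = 4310.52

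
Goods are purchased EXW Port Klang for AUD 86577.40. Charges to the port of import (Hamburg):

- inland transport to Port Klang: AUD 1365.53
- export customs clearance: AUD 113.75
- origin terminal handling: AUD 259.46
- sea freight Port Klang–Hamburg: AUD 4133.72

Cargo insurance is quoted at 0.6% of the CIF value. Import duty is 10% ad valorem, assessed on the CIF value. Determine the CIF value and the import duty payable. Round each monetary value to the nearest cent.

CIF value: AUD 93007.91; import duty: AUD 9300.79

Let C be the CIF value. C = EXW price + pre-shipment costs + freight + 0.6% × C
C − 0.6% × C = 86577.40 + 1365.53 + 113.75 + 259.46 + 4133.72
0.994 × C = 92449.86
C = 92449.86 / 0.994 = 93007.91
Insurance premium = 0.6% × 93007.91 = 558.05
Import duty = 93007.91 × 10% = 9300.79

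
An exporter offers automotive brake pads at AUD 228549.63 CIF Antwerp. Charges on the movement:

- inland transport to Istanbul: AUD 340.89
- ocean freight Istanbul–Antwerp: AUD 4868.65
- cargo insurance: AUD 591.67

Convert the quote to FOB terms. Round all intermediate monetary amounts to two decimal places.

FOB price: AUD 223089.31

Not relevant to the conversion: inland to port — on the seller under both CIF and FOB; already in the CIF price and stays in the FOB price.
From CIF to FOB, the seller no longer bears: freight, insurance.
FOB price = 228549.63 − 4868.65 − 591.67 = 223089.31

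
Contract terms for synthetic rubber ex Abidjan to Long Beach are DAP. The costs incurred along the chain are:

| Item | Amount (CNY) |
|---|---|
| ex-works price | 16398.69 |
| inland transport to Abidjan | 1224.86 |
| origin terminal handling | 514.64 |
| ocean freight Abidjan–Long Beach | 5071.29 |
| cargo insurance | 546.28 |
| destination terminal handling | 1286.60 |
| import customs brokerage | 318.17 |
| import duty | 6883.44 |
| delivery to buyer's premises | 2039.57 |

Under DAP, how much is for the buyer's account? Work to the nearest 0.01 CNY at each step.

DAP: the seller bears all costs to the named destination except import duty and clearance.
Seller's account: goods 16398.69 + inland to port 1224.86 + origin terminal 514.64 + freight 5071.29 + insurance 546.28 + destination terminal 1286.60 + delivery 2039.57 = 27081.93
Buyer's account: brokerage 318.17 + duty 6883.44 = 7201.61

Buyer's account: CNY 7201.61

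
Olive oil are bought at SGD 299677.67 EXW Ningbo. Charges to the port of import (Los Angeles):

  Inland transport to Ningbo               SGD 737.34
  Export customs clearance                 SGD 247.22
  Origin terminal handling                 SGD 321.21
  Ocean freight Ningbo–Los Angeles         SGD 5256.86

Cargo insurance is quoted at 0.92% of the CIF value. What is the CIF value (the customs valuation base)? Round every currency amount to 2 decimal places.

Let C be the CIF value. C = EXW price + pre-shipment costs + freight + 0.92% × C
C − 0.92% × C = 299677.67 + 737.34 + 247.22 + 321.21 + 5256.86
0.9908 × C = 306240.30
C = 306240.30 / 0.9908 = 309083.87
Insurance premium = 0.92% × 309083.87 = 2843.57

CIF value: SGD 309083.87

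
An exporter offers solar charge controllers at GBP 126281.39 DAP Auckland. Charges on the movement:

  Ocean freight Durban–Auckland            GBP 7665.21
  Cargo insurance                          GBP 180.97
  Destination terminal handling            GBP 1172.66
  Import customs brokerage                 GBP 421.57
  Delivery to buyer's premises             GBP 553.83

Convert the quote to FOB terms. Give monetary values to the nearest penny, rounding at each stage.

FOB price: GBP 116708.72

Not relevant to the conversion: brokerage — on the buyer under both terms; not part of either seller's price.
From DAP to FOB, the seller no longer bears: freight, insurance, destination terminal, delivery.
FOB price = 126281.39 − 7665.21 − 180.97 − 1172.66 − 553.83 = 116708.72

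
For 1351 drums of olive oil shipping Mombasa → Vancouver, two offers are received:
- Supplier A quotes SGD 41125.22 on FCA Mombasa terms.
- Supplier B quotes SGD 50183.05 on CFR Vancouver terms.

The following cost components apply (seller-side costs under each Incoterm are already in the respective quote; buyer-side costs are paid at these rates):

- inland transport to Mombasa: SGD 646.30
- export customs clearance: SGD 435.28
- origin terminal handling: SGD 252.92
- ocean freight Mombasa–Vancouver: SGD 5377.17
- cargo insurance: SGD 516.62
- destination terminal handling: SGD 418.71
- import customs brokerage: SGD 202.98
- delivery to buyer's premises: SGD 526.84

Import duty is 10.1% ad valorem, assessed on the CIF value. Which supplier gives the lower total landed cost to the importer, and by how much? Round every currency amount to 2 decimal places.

Supplier A is cheaper by SGD 3773.95

Supplier A (FCA):
CIF value = FCA price + origin terminal + freight + insurance = 41125.22 + 252.92 + 5377.17 + 516.62 = 47271.93
Import duty = 47271.93 × 10.1% = 4774.46
Buyer bears (A): 252.92 + 5377.17 + 516.62 + 418.71 + 202.98 + 526.84 = 7295.24
Landed cost (A) = invoice 41125.22 + 7295.24 + duty 4774.46 = 53194.92
Supplier B (CFR):
CIF value = CFR price + insurance = 50183.05 + 516.62 = 50699.67
Import duty = 50699.67 × 10.1% = 5120.67
Buyer bears (B): 516.62 + 418.71 + 202.98 + 526.84 = 1665.15
Landed cost (B) = invoice 50183.05 + 1665.15 + duty 5120.67 = 56968.87
Difference = |53194.92 − 56968.87| = 3773.95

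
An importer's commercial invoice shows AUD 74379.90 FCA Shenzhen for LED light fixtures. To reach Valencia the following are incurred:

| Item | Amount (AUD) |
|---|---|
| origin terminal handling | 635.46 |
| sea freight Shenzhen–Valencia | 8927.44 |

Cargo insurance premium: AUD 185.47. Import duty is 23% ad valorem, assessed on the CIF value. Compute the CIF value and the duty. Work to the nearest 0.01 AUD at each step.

CIF value: AUD 84128.27; import duty: AUD 19349.50

CIF = FCA price + pre-shipment costs + freight + insurance
CIF = 74379.90 + 635.46 + 8927.44 + 185.47 = 84128.27
Import duty = 84128.27 × 23% = 19349.50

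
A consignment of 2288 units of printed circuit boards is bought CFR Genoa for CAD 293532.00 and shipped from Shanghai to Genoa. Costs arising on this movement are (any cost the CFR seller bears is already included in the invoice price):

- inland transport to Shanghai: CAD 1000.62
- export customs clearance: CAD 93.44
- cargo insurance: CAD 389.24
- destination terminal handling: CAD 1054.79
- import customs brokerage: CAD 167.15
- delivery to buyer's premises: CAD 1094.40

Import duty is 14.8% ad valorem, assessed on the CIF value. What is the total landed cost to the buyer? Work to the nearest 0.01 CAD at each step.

CFR: the seller pays costs through ocean freight to the destination port, but not insurance.
Already in the invoice (seller's account under CFR): inland to port, export clearance — exclude.
CIF value = CFR price + insurance = 293532.00 + 389.24 = 293921.24
Import duty = 293921.24 × 14.8% = 43500.34
Buyer bears: insurance 389.24 + destination terminal 1054.79 + brokerage 167.15 + delivery 1094.40 + duty 43500.34 = 46205.92
Landed cost = invoice 293532.00 + 46205.92 = 339737.92

Total landed cost: CAD 339737.92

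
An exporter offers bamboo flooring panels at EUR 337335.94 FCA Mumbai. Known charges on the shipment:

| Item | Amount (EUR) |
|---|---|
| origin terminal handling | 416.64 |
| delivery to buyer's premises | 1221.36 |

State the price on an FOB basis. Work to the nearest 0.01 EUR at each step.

FOB price: EUR 337752.58

Not relevant to the conversion: delivery — on the buyer under both terms; not part of either seller's price.
From FCA to FOB, the seller additionally bears: origin terminal.
FOB price = 337335.94 + 416.64 = 337752.58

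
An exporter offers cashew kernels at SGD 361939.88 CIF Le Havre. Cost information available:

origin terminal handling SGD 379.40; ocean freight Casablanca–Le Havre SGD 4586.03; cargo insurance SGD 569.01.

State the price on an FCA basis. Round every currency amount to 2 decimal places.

FCA price: SGD 356405.44

From CIF to FCA, the seller no longer bears: origin terminal, freight, insurance.
FCA price = 361939.88 − 379.40 − 4586.03 − 569.01 = 356405.44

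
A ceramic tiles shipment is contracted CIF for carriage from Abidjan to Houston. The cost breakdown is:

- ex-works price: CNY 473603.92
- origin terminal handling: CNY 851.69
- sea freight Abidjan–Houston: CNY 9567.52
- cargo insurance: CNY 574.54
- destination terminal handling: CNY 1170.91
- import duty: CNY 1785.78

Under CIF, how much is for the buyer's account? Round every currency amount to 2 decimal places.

Buyer's account: CNY 2956.69

CIF: the seller pays costs through ocean freight and marine insurance to the destination port.
Seller's account: goods 473603.92 + origin terminal 851.69 + freight 9567.52 + insurance 574.54 = 484597.67
Buyer's account: destination terminal 1170.91 + duty 1785.78 = 2956.69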